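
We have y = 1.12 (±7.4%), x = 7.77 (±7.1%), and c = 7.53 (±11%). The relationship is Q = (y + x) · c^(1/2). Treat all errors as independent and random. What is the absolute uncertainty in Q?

2.04

Let u = y + x = 8.89. δu = √(δy² + δx²) = √(0.00687 + 0.304) = 0.558, so δu/u = 0.0628.
Q is then a monomial in u, c:
δQ/Q = √((δu/u)² + (½·δc/c)²) = √(0.00394 + 0.00302) = 0.0834
Q = 24.4, so δQ = 0.0834 × 24.4 = 2.04.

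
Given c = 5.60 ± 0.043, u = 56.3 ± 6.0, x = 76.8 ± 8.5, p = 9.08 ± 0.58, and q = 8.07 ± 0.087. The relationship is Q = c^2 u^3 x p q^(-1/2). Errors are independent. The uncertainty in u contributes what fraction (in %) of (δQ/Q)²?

86.0%

(δQ/Q)² = (2·δc/c)² + (3·δu/u)² + (1·δx/x)² + (1·δp/p)² + (−½·δq/q)²
  c term: (2×0.00768)² = 0.000236
  u term: (3×0.107)² = 0.102
  x term: (1×0.111)² = 0.0122
  p term: (1×0.0639)² = 0.00408
  q term: (-0.5×0.0108)² = 2.91e-05
Total = 0.119. Share from u = 0.102/0.119 = 0.860.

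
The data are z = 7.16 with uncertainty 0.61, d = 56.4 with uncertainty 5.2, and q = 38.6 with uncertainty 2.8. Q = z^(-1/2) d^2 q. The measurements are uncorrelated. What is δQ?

Since Q is a product/quotient, work with relative uncertainties:
  (−½·δz/z)² = (-0.5×0.0852)² = 0.00181;  (2·δd/d)² = (2×0.0922)² = 0.0340;  (1·δq/q)² = (1×0.0725)² = 0.00526
δQ/Q = √(0.0411) = 0.203
Q = 45900, so δQ = 0.203 × 45900 = 9300.

9300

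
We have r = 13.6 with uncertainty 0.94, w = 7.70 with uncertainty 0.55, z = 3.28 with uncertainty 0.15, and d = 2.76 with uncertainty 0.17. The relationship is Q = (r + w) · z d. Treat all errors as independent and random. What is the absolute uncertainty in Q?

Let u = r + w = 21.3. δu = √(δr² + δw²) = √(0.884 + 0.303) = 1.09, so δu/u = 0.0511.
Q is then a monomial in u, z, d:
δQ/Q = √((δu/u)² + (1·δz/z)² + (1·δd/d)²) = √(0.00261 + 0.00209 + 0.00379) = 0.0922
Q = 193, so δQ = 0.0922 × 193 = 17.8.

17.8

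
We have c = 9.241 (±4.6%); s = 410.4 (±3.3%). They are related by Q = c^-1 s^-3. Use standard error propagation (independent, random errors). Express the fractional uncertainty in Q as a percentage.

Q is a product of powers, so relative uncertainties combine in quadrature:
  (-1·δc/c)² = (-1×0.0460)² = 0.00212;  (-3·δs/s)² = (-3×0.0330)² = 0.00980
δQ/Q = √(0.0119) = 0.109

10.9%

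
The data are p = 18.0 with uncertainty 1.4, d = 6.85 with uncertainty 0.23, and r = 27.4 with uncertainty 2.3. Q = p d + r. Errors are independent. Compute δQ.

10.7

Let w = p·d = 123. δw/w = √((1·δp/p)² + (1·δd/d)²) = √(0.00605 + 0.00113) = 0.0847, so δw = 10.4.
Q = w + r: δQ = √(δw² + δr²) = √(109 + 5.29) = 10.7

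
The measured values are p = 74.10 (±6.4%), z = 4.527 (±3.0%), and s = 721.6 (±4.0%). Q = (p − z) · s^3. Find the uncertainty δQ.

3.61e+09

Let u = p − z = 69.57. δu = √(δp² + δz²) = √(22.5 + 0.0184) = 4.74, so δu/u = 0.0682.
Q is then a monomial in u, s:
δQ/Q = √((δu/u)² + (3·δs/s)²) = √(0.00465 + 0.0144) = 0.138
Q = 2.614e+10, so δQ = 0.138 × 2.614e+10 = 3.61e+09.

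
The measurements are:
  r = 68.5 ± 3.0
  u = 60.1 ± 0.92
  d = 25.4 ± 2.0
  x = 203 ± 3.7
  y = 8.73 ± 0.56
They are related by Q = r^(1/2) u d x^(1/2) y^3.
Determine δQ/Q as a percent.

For a monomial Q ∝ r^(1/2), u, d, x^(1/2), y^3, fractional errors add in quadrature:
  (½·δr/r)² = (0.5×0.0438)² = 0.000480;  (1·δu/u)² = (1×0.0153)² = 0.000234;  (1·δd/d)² = (1×0.0787)² = 0.00620;  (½·δx/x)² = (0.5×0.0182)² = 8.31e-05;  (3·δy/y)² = (3×0.0641)² = 0.0370
δQ/Q = √(0.0440) = 0.210

21.0%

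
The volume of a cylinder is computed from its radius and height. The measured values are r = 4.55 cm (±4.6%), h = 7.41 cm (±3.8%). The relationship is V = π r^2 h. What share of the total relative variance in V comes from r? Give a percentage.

(δV/V)² = (2·δr/r)² + (1·δh/h)²
  r term: (2×0.0460)² = 0.00846
  h term: (1×0.0380)² = 0.00144
Total = 0.00991. Share from r = 0.00846/0.00991 = 0.854.

85.4%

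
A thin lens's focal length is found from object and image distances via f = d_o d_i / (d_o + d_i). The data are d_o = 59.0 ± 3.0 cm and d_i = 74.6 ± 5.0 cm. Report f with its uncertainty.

32.9 ± 1.35 cm

∂f/∂d_o = (d_i/(d_o+d_i))² = 0.312;  ∂f/∂d_i = (d_o/(d_o+d_i))² = 0.195
δf = √((∂f/∂d_o · δd_o)² + (∂f/∂d_i · δd_i)²) = √(0.875 + 0.951) = 1.35 cm
f = 32.9 cm.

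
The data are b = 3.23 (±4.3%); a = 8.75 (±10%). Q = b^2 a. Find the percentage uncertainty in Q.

Since Q is a product/quotient, work with relative uncertainties:
  (2·δb/b)² = (2×0.0430)² = 0.00740;  (1·δa/a)² = (1×0.100)² = 0.0100
δQ/Q = √(0.0174) = 0.132

13.2%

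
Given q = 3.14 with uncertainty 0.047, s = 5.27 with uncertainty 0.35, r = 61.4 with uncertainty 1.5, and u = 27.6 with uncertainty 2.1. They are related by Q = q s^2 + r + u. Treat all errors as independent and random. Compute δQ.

11.9

Let p = q·s^2 = 87.2. δp/p = √((1·δq/q)² + (2·δs/s)²) = √(0.000224 + 0.0176) = 0.134, so δp = 11.7.
Q = p + r + u: δQ = √(δp² + δr² + δu²) = √(136 + 2.25 + 4.41) = 11.9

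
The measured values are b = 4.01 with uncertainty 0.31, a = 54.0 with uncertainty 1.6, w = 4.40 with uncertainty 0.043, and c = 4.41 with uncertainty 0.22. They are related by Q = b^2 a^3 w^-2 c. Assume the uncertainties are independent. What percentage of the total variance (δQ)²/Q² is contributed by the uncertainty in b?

(δQ/Q)² = (2·δb/b)² + (3·δa/a)² + (-2·δw/w)² + (1·δc/c)²
  b term: (2×0.0773)² = 0.0239
  a term: (3×0.0296)² = 0.00790
  w term: (-2×0.00977)² = 0.000382
  c term: (1×0.0499)² = 0.00249
Total = 0.0347. Share from b = 0.0239/0.0347 = 0.689.

68.9%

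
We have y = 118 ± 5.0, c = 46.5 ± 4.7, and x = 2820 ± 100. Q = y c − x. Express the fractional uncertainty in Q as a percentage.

Let p = y·c = 5490. δp/p = √((1·δy/y)² + (1·δc/c)²) = √(0.00180 + 0.0102) = 0.110, so δp = 601.
Q = p − x: δQ = √(δp² + δx²) = √(3.62e+05 + 10000) = 610
Q = 2670, so δQ/Q = 610/2670 = 0.229.

22.9%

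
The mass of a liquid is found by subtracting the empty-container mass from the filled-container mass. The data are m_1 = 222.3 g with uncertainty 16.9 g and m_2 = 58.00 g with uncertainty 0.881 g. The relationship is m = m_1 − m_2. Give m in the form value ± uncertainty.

164.3 ± 16.9 g

Absolute uncertainties add in quadrature for a linear combination:
  (δm_1)² = 286;  (δm_2)² = 0.776
δm = √(286) = 16.9 g
m = 164.3 g.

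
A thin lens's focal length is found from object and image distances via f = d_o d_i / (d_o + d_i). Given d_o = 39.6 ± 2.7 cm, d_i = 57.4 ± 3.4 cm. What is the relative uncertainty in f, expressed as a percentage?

∂f/∂d_o = (d_i/(d_o+d_i))² = 0.350;  ∂f/∂d_i = (d_o/(d_o+d_i))² = 0.167
δf = √((∂f/∂d_o · δd_o)² + (∂f/∂d_i · δd_i)²) = √(0.894 + 0.321) = 1.10 cm
f = 23.4 cm, so δf/f = 1.10/23.4 = 0.0470.

4.70%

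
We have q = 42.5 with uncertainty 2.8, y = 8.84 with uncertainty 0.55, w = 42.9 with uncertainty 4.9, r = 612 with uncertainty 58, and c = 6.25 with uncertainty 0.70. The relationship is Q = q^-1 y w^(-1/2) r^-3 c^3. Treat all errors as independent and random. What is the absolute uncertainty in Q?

Each factor contributes (exponent × relative error)² to (δQ/Q)²:
  (-1·δq/q)² = (-1×0.0659)² = 0.00434;  (1·δy/y)² = (1×0.0622)² = 0.00387;  (−½·δw/w)² = (-0.5×0.114)² = 0.00326;  (-3·δr/r)² = (-3×0.0948)² = 0.0808;  (3·δc/c)² = (3×0.112)² = 0.113
δQ/Q = √(0.205) = 0.453
Q = 3.38e-08, so δQ = 0.453 × 3.38e-08 = 1.53e-08.

1.53e-08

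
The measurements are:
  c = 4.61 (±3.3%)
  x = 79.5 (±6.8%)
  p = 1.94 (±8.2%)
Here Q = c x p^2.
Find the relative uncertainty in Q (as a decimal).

0.181

Relative error in a monomial: (δQ/Q)² = Σ (nᵢ · δxᵢ/xᵢ)².
  (1·δc/c)² = (1×0.0330)² = 0.00109;  (1·δx/x)² = (1×0.0680)² = 0.00462;  (2·δp/p)² = (2×0.0820)² = 0.0269
δQ/Q = √(0.0326) = 0.181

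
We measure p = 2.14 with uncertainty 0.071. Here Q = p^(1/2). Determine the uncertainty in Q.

0.0243

Q ∝ p^(1/2), so δQ/Q = |½| · δp/p = 0.5 × 0.0332 = 0.0166.
Q = 1.46, so δQ = 0.0166 × 1.46 = 0.0243.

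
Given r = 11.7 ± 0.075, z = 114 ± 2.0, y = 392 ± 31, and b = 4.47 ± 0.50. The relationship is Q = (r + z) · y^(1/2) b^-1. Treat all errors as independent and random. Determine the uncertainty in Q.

66.6

Let u = r + z = 126. δu = √(δr² + δz²) = √(0.00562 + 4.00) = 2.00, so δu/u = 0.0159.
Q is then a monomial in u, y, b:
δQ/Q = √((δu/u)² + (½·δy/y)² + (-1·δb/b)²) = √(0.000254 + 0.00156 + 0.0125) = 0.120
Q = 557, so δQ = 0.120 × 557 = 66.6.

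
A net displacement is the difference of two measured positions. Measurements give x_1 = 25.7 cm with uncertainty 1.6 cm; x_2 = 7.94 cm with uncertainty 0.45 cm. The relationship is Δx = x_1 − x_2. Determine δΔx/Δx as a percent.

9.36%

Δx is a linear combination, so absolute uncertainties add in quadrature:
  (δx_1)² = 2.56;  (δx_2)² = 0.203
δΔx = √(2.76) = 1.66 cm
Δx = 17.8 cm, so δΔx/Δx = 1.66/17.8 = 0.0936.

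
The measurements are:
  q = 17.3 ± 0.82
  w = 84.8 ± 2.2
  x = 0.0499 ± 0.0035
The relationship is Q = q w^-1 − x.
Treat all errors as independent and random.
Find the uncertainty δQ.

Let p = q·w^-1 = 0.204. δp/p = √((1·δq/q)² + (-1·δw/w)²) = √(0.00225 + 0.000673) = 0.0540, so δp = 0.0110.
Q = p − x: δQ = √(δp² + δx²) = √(0.000122 + 1.23e-05) = 0.0116

0.0116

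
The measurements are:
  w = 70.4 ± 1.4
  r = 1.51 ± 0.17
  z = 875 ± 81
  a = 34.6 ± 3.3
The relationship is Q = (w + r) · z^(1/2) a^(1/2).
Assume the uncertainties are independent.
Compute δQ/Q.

0.0693

Let u = w + r = 71.9. δu = √(δw² + δr²) = √(1.96 + 0.0289) = 1.41, so δu/u = 0.0196.
Q is then a monomial in u, z, a:
δQ/Q = √((δu/u)² + (½·δz/z)² + (½·δa/a)²) = √(0.000385 + 0.00214 + 0.00227) = 0.0693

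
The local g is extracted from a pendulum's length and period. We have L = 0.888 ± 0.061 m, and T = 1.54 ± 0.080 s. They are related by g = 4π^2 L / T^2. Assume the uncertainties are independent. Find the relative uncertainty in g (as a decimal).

0.125

Each factor contributes (exponent × relative error)² to (δg/g)²:
  (1·δL/L)² = (1×0.0687)² = 0.00472;  (-2·δT/T)² = (-2×0.0519)² = 0.0108
δg/g = √(0.0155) = 0.125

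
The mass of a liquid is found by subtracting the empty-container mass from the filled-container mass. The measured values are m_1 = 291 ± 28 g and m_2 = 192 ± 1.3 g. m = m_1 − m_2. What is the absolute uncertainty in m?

Each term contributes (cᵢ δxᵢ)² to (δm)²:
  (δm_1)² = 784;  (δm_2)² = 1.69
δm = √(786) = 28.0 g

28.0 g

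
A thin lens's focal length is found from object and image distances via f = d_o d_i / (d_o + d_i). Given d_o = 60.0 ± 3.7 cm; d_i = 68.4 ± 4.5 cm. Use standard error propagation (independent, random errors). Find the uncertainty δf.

1.44 cm

∂f/∂d_o = (d_i/(d_o+d_i))² = 0.284;  ∂f/∂d_i = (d_o/(d_o+d_i))² = 0.218
δf = √((∂f/∂d_o · δd_o)² + (∂f/∂d_i · δd_i)²) = √(1.10 + 0.966) = 1.44 cm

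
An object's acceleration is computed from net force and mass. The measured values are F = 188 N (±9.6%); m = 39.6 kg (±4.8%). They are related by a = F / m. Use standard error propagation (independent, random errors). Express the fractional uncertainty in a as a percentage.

10.7%

Each factor contributes (exponent × relative error)² to (δa/a)²:
  (1·δF/F)² = (1×0.0960)² = 0.00922;  (-1·δm/m)² = (-1×0.0480)² = 0.00230
δa/a = √(0.0115) = 0.107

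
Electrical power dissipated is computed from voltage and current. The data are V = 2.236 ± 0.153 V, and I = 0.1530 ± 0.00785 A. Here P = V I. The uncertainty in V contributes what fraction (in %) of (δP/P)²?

(δP/P)² = (1·δV/V)² + (1·δI/I)²
  V term: (1×0.0684)² = 0.00468
  I term: (1×0.0513)² = 0.00263
Total = 0.00731. Share from V = 0.00468/0.00731 = 0.640.

64.0%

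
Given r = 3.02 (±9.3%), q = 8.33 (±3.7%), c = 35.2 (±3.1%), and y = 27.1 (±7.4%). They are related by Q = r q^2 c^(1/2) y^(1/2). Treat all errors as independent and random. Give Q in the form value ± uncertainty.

Since Q is a product/quotient, work with relative uncertainties:
  (1·δr/r)² = (1×0.0930)² = 0.00865;  (2·δq/q)² = (2×0.0370)² = 0.00548;  (½·δc/c)² = (0.5×0.0310)² = 0.000240;  (½·δy/y)² = (0.5×0.0740)² = 0.00137
δQ/Q = √(0.0157) = 0.125
Q = 6470, so δQ = 0.125 × 6470 = 812.

6470 ± 812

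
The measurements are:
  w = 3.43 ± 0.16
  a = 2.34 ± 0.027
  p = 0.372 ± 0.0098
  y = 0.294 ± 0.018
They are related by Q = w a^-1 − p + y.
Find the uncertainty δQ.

Let h = w·a^-1 = 1.47. δh/h = √((1·δw/w)² + (-1·δa/a)²) = √(0.00218 + 0.000133) = 0.0481, so δh = 0.0704.
Q = h − p + y: δQ = √(δh² + δp² + δy²) = √(0.00496 + 9.6e-05 + 0.000324) = 0.0734

0.0734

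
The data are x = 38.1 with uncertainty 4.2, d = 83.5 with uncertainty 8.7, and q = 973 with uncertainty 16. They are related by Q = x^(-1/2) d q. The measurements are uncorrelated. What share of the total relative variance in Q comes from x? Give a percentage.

(δQ/Q)² = (−½·δx/x)² + (1·δd/d)² + (1·δq/q)²
  x term: (-0.5×0.110)² = 0.00304
  d term: (1×0.104)² = 0.0109
  q term: (1×0.0164)² = 0.000270
Total = 0.0142. Share from x = 0.00304/0.0142 = 0.214.

21.4%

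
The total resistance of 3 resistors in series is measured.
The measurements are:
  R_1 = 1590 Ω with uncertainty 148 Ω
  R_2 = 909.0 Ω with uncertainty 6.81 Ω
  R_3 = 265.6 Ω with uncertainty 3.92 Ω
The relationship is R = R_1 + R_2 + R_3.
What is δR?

Sums and differences: (δR)² = Σ (cᵢ δxᵢ)².
  (δR_1)² = 21900;  (δR_2)² = 46.4;  (δR_3)² = 15.4
δR = √(22000) = 148 Ω

148 Ω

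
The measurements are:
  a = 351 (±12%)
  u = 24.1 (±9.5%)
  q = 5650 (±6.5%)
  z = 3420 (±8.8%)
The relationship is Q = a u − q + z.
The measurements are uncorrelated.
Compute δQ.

Let p = a·u = 8460. δp/p = √((1·δa/a)² + (1·δu/u)²) = √(0.0144 + 0.00903) = 0.153, so δp = 1290.
Q = p − q + z: δQ = √(δp² + δq² + δz²) = √(1.68e+06 + 1.35e+05 + 90600) = 1380

1380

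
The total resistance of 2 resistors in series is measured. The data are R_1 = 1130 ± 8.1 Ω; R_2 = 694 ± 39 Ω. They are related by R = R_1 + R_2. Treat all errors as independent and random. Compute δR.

39.8 Ω

Absolute uncertainties add in quadrature for a linear combination:
  (δR_1)² = 65.6;  (δR_2)² = 1520
δR = √(1590) = 39.8 Ω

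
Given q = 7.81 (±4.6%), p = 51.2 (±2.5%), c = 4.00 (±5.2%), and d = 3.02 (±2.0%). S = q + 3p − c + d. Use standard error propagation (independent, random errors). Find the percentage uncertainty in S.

2.41%

Sums and differences: (δS)² = Σ (cᵢ δxᵢ)².
  (δq)² = 0.129;  (3·δp)² = 14.7;  (δc)² = 0.0433;  (δd)² = 0.00365
δS = √(14.9) = 3.86
S = 160, so δS/S = 3.86/160 = 0.0241.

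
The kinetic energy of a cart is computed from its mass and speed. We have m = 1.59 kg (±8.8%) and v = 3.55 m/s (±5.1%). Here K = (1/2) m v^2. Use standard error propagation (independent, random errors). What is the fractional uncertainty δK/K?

0.135

Each factor contributes (exponent × relative error)² to (δK/K)²:
  (1·δm/m)² = (1×0.0880)² = 0.00774;  (2·δv/v)² = (2×0.0510)² = 0.0104
δK/K = √(0.0181) = 0.135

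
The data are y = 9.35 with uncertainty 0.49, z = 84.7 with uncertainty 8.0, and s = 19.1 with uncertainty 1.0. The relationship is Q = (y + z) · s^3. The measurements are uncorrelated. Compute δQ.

1.17e+05

Let u = y + z = 94.0. δu = √(δy² + δz²) = √(0.240 + 64.0) = 8.01, so δu/u = 0.0852.
Q is then a monomial in u, s:
δQ/Q = √((δu/u)² + (3·δs/s)²) = √(0.00726 + 0.0247) = 0.179
Q = 6.55e+05, so δQ = 0.179 × 6.55e+05 = 1.17e+05.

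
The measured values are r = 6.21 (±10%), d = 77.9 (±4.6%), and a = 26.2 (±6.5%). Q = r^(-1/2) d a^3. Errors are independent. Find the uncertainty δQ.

Since Q is a product/quotient, work with relative uncertainties:
  (−½·δr/r)² = (-0.5×0.100)² = 0.00250;  (1·δd/d)² = (1×0.0460)² = 0.00212;  (3·δa/a)² = (3×0.0650)² = 0.0380
δQ/Q = √(0.0426) = 0.206
Q = 5.62e+05, so δQ = 0.206 × 5.62e+05 = 1.16e+05.

1.16e+05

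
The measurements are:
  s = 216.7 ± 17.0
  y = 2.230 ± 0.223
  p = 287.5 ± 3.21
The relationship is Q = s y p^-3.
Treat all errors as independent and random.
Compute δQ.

Each factor contributes (exponent × relative error)² to (δQ/Q)²:
  (1·δs/s)² = (1×0.0784)² = 0.00615;  (1·δy/y)² = (1×0.100)² = 0.0100;  (-3·δp/p)² = (-3×0.0112)² = 0.00112
δQ/Q = √(0.0173) = 0.131
Q = 2.034e-05, so δQ = 0.131 × 2.034e-05 = 2.67e-06.

2.67e-06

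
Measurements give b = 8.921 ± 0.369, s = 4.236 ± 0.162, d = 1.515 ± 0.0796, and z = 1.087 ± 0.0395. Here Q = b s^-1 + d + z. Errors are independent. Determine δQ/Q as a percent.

3.15%

Let p = b·s^-1 = 2.106. δp/p = √((1·δb/b)² + (-1·δs/s)²) = √(0.00171 + 0.00146) = 0.0563, so δp = 0.119.
Q = p + d + z: δQ = √(δp² + δd² + δz²) = √(0.0141 + 0.00634 + 0.00156) = 0.148
Q = 4.708, so δQ/Q = 0.148/4.708 = 0.0315.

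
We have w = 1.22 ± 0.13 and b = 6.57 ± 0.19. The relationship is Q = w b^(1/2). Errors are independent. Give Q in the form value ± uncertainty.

3.13 ± 0.336

Products/powers → add relative errors in quadrature, weighted by exponent:
  (1·δw/w)² = (1×0.107)² = 0.0114;  (½·δb/b)² = (0.5×0.0289)² = 0.000209
δQ/Q = √(0.0116) = 0.108
Q = 3.13, so δQ = 0.108 × 3.13 = 0.336.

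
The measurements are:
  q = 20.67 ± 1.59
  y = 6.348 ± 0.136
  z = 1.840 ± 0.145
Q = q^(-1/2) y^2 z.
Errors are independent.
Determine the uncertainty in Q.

1.59

Relative error in a monomial: (δQ/Q)² = Σ (nᵢ · δxᵢ/xᵢ)².
  (−½·δq/q)² = (-0.5×0.0769)² = 0.00148;  (2·δy/y)² = (2×0.0214)² = 0.00184;  (1·δz/z)² = (1×0.0788)² = 0.00621
δQ/Q = √(0.00953) = 0.0976
Q = 16.31, so δQ = 0.0976 × 16.31 = 1.59.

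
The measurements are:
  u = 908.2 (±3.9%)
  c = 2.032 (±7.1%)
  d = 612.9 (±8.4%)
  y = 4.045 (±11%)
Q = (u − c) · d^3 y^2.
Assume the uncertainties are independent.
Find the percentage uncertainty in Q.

33.7%

Let w = u − c = 906.2. δw = √(δu² + δc²) = √(1250 + 0.0208) = 35.4, so δw/w = 0.0391.
Q is then a monomial in w, d, y:
δQ/Q = √((δw/w)² + (3·δd/d)² + (2·δy/y)²) = √(0.00153 + 0.0635 + 0.0484) = 0.337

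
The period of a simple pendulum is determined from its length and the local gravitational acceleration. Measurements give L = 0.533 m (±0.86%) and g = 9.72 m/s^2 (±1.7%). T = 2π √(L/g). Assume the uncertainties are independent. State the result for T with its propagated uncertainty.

T is a product of powers, so relative uncertainties combine in quadrature:
  (½·δL/L)² = (0.5×0.00860)² = 1.85e-05;  (−½·δg/g)² = (-0.5×0.0170)² = 7.23e-05
δT/T = √(9.07e-05) = 0.00953
T = 1.47 s, so δT = 0.00953 × 1.47 = 0.0140 s.

1.47 ± 0.0140 s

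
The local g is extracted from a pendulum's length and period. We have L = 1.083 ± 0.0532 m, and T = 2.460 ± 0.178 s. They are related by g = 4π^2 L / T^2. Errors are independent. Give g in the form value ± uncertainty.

7.065 ± 1.08 m/s^2

Relative error in a monomial: (δg/g)² = Σ (nᵢ · δxᵢ/xᵢ)².
  (1·δL/L)² = (1×0.0491)² = 0.00241;  (-2·δT/T)² = (-2×0.0724)² = 0.0209
δg/g = √(0.0234) = 0.153
g = 7.065 m/s^2, so δg = 0.153 × 7.065 = 1.08 m/s^2.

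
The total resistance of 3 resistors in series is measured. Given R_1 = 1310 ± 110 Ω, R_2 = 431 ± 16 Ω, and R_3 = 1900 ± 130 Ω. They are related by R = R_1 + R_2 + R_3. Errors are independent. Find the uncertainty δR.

171 Ω

Absolute uncertainties add in quadrature for a linear combination:
  (δR_1)² = 12100;  (δR_2)² = 256;  (δR_3)² = 16900
δR = √(29300) = 171 Ω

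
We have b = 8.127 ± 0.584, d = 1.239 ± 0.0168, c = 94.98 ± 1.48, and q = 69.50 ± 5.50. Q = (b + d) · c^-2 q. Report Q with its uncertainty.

0.07216 ± 0.00761

Let u = b + d = 9.366. δu = √(δb² + δd²) = √(0.341 + 0.000282) = 0.584, so δu/u = 0.0624.
Q is then a monomial in u, c, q:
δQ/Q = √((δu/u)² + (-2·δc/c)² + (1·δq/q)²) = √(0.00389 + 0.000971 + 0.00626) = 0.105
Q = 0.07216, so δQ = 0.105 × 0.07216 = 0.00761.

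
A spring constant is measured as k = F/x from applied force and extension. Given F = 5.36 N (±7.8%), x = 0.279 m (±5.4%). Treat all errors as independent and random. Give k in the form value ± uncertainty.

Each factor contributes (exponent × relative error)² to (δk/k)²:
  (1·δF/F)² = (1×0.0780)² = 0.00608;  (-1·δx/x)² = (-1×0.0540)² = 0.00292
δk/k = √(0.00900) = 0.0949
k = 19.2 N/m, so δk = 0.0949 × 19.2 = 1.82 N/m.

19.2 ± 1.82 N/m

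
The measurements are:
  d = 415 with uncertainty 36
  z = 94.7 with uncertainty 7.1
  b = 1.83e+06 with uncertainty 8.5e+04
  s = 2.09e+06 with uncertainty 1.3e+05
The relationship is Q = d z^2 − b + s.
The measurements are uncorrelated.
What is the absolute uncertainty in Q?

6.63e+05

Let p = d·z^2 = 3.72e+06. δp/p = √((1·δd/d)² + (2·δz/z)²) = √(0.00753 + 0.0225) = 0.173, so δp = 6.45e+05.
Q = p − b + s: δQ = √(δp² + δb² + δs²) = √(4.16e+11 + 7.22e+09 + 1.69e+10) = 6.63e+05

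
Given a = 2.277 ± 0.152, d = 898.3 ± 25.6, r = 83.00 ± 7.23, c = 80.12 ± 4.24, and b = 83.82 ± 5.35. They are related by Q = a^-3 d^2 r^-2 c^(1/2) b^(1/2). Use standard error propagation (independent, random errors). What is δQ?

Products/powers → add relative errors in quadrature, weighted by exponent:
  (-3·δa/a)² = (-3×0.0668)² = 0.0401;  (2·δd/d)² = (2×0.0285)² = 0.00325;  (-2·δr/r)² = (-2×0.0871)² = 0.0304;  (½·δc/c)² = (0.5×0.0529)² = 0.000700;  (½·δb/b)² = (0.5×0.0638)² = 0.00102
δQ/Q = √(0.0754) = 0.275
Q = 813.1, so δQ = 0.275 × 813.1 = 223.

223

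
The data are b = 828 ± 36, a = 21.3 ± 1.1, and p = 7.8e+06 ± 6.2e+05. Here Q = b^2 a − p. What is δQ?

1.6e+06

Let w = b^2·a = 1.46e+07. δw/w = √((2·δb/b)² + (1·δa/a)²) = √(0.00756 + 0.00267) = 0.101, so δw = 1.48e+06.
Q = w − p: δQ = √(δw² + δp²) = √(2.18e+12 + 3.84e+11) = 1.6e+06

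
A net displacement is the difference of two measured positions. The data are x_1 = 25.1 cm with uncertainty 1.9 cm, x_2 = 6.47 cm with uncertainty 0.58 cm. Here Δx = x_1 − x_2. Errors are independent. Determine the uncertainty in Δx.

1.99 cm

Sums and differences: (δΔx)² = Σ (cᵢ δxᵢ)².
  (δx_1)² = 3.61;  (δx_2)² = 0.336
δΔx = √(3.95) = 1.99 cm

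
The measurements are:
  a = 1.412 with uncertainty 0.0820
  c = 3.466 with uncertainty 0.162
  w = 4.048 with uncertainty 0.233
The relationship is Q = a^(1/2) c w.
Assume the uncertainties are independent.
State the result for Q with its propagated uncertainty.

Since Q is a product/quotient, work with relative uncertainties:
  (½·δa/a)² = (0.5×0.0581)² = 0.000843;  (1·δc/c)² = (1×0.0467)² = 0.00218;  (1·δw/w)² = (1×0.0576)² = 0.00331
δQ/Q = √(0.00634) = 0.0796
Q = 16.67, so δQ = 0.0796 × 16.67 = 1.33.

16.67 ± 1.33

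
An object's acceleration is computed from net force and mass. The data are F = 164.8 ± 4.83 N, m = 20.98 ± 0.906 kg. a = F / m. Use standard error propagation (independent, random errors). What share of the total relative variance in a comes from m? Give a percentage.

(δa/a)² = (1·δF/F)² + (-1·δm/m)²
  F term: (1×0.0293)² = 0.000859
  m term: (-1×0.0432)² = 0.00186
Total = 0.00272. Share from m = 0.00186/0.00272 = 0.685.

68.5%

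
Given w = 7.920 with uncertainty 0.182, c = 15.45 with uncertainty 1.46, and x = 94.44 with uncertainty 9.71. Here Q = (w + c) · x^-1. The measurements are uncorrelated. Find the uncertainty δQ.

Let u = w + c = 23.37. δu = √(δw² + δc²) = √(0.0331 + 2.13) = 1.47, so δu/u = 0.0630.
Q is then a monomial in u, x:
δQ/Q = √((δu/u)² + (-1·δx/x)²) = √(0.00396 + 0.0106) = 0.121
Q = 0.2475, so δQ = 0.121 × 0.2475 = 0.0298.

0.0298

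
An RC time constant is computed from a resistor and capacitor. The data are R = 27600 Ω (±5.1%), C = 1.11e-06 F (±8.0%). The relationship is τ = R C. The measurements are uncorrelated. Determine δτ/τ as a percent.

9.49%

Products/powers → add relative errors in quadrature, weighted by exponent:
  (1·δR/R)² = (1×0.0510)² = 0.00260;  (1·δC/C)² = (1×0.0800)² = 0.00640
δτ/τ = √(0.00900) = 0.0949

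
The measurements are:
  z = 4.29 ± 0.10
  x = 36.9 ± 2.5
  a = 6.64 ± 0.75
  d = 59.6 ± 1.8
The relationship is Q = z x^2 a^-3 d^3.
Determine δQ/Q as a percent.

Products/powers → add relative errors in quadrature, weighted by exponent:
  (1·δz/z)² = (1×0.0233)² = 0.000543;  (2·δx/x)² = (2×0.0678)² = 0.0184;  (-3·δa/a)² = (-3×0.113)² = 0.115;  (3·δd/d)² = (3×0.0302)² = 0.00821
δQ/Q = √(0.142) = 0.377

37.7%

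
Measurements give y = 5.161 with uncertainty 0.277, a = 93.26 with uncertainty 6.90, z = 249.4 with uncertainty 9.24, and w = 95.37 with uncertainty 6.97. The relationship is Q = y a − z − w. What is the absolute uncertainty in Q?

Let p = y·a = 481.3. δp/p = √((1·δy/y)² + (1·δa/a)²) = √(0.00288 + 0.00547) = 0.0914, so δp = 44.0.
Q = p − z − w: δQ = √(δp² + δz² + δw²) = √(1940 + 85.4 + 48.6) = 45.5

45.5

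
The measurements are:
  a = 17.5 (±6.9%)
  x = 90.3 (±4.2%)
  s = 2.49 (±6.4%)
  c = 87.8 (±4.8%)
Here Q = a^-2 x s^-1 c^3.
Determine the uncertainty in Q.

17100

Relative error in a monomial: (δQ/Q)² = Σ (nᵢ · δxᵢ/xᵢ)².
  (-2·δa/a)² = (-2×0.0690)² = 0.0190;  (1·δx/x)² = (1×0.0420)² = 0.00176;  (-1·δs/s)² = (-1×0.0640)² = 0.00410;  (3·δc/c)² = (3×0.0480)² = 0.0207
δQ/Q = √(0.0456) = 0.214
Q = 80100, so δQ = 0.214 × 80100 = 17100.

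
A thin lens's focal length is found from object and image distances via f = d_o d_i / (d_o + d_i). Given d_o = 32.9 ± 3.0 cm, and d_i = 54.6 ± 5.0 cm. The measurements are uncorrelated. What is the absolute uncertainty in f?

1.37 cm

∂f/∂d_o = (d_i/(d_o+d_i))² = 0.389;  ∂f/∂d_i = (d_o/(d_o+d_i))² = 0.141
δf = √((∂f/∂d_o · δd_o)² + (∂f/∂d_i · δd_i)²) = √(1.36 + 0.500) = 1.37 cm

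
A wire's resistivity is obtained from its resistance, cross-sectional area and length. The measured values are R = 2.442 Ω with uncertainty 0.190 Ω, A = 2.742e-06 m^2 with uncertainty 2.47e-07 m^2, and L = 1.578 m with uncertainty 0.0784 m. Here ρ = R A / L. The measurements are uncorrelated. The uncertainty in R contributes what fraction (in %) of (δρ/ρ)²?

36.4%

(δρ/ρ)² = (1·δR/R)² + (1·δA/A)² + (-1·δL/L)²
  R term: (1×0.0778)² = 0.00605
  A term: (1×0.0901)² = 0.00811
  L term: (-1×0.0497)² = 0.00247
Total = 0.0166. Share from R = 0.00605/0.0166 = 0.364.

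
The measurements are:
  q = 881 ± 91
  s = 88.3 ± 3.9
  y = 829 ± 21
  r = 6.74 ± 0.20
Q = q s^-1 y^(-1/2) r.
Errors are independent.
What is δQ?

0.273

Relative error in a monomial: (δQ/Q)² = Σ (nᵢ · δxᵢ/xᵢ)².
  (1·δq/q)² = (1×0.103)² = 0.0107;  (-1·δs/s)² = (-1×0.0442)² = 0.00195;  (−½·δy/y)² = (-0.5×0.0253)² = 0.000160;  (1·δr/r)² = (1×0.0297)² = 0.000881
δQ/Q = √(0.0137) = 0.117
Q = 2.34, so δQ = 0.117 × 2.34 = 0.273.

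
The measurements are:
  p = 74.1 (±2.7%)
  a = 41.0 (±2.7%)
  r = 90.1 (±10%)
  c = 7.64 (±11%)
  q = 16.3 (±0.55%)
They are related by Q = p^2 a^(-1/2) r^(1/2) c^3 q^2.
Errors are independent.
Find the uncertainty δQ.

3.27e+08

Each factor contributes (exponent × relative error)² to (δQ/Q)²:
  (2·δp/p)² = (2×0.0270)² = 0.00292;  (−½·δa/a)² = (-0.5×0.0270)² = 0.000182;  (½·δr/r)² = (0.5×0.100)² = 0.00250;  (3·δc/c)² = (3×0.110)² = 0.109;  (2·δq/q)² = (2×0.00550)² = 0.000121
δQ/Q = √(0.115) = 0.339
Q = 9.64e+08, so δQ = 0.339 × 9.64e+08 = 3.27e+08.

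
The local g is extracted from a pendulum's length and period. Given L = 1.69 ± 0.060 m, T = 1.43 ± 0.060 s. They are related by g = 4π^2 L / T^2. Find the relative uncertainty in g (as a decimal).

0.0911

Since g is a product/quotient, work with relative uncertainties:
  (1·δL/L)² = (1×0.0355)² = 0.00126;  (-2·δT/T)² = (-2×0.0420)² = 0.00704
δg/g = √(0.00830) = 0.0911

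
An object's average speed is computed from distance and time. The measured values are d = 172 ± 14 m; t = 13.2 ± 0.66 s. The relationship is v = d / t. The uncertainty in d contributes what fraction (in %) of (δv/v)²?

(δv/v)² = (1·δd/d)² + (-1·δt/t)²
  d term: (1×0.0814)² = 0.00663
  t term: (-1×0.0500)² = 0.00250
Total = 0.00913. Share from d = 0.00663/0.00913 = 0.726.

72.6%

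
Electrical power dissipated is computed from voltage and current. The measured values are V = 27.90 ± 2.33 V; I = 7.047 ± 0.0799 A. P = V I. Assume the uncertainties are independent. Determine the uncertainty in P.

16.6 W

Each factor contributes (exponent × relative error)² to (δP/P)²:
  (1·δV/V)² = (1×0.0835)² = 0.00697;  (1·δI/I)² = (1×0.0113)² = 0.000129
δP/P = √(0.00710) = 0.0843
P = 196.6 W, so δP = 0.0843 × 196.6 = 16.6 W.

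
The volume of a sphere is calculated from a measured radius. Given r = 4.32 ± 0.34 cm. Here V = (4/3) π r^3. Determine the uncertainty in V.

79.7 cm^3

V ∝ r^3, so δV/V = |3| · δr/r = 3 × 0.0787 = 0.236.
V = 338 cm^3, so δV = 0.236 × 338 = 79.7 cm^3.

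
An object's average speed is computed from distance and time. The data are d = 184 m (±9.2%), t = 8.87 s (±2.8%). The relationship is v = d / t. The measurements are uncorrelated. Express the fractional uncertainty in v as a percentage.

9.62%

For a monomial v ∝ d, t^-1, fractional errors add in quadrature:
  (1·δd/d)² = (1×0.0920)² = 0.00846;  (-1·δt/t)² = (-1×0.0280)² = 0.000784
δv/v = √(0.00925) = 0.0962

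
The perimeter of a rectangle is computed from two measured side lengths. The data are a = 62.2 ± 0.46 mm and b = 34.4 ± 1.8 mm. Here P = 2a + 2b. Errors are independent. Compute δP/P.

0.0192

Sums and differences: (δP)² = Σ (cᵢ δxᵢ)².
  (2·δa)² = 0.846;  (2·δb)² = 13.0
δP = √(13.8) = 3.72 mm
P = 193 mm, so δP/P = 3.72/193 = 0.0192.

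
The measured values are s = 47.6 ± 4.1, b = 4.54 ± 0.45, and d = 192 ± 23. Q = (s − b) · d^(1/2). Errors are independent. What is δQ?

67.4

Let u = s − b = 43.1. δu = √(δs² + δb²) = √(16.8 + 0.203) = 4.12, so δu/u = 0.0958.
Q is then a monomial in u, d:
δQ/Q = √((δu/u)² + (½·δd/d)²) = √(0.00918 + 0.00359) = 0.113
Q = 597, so δQ = 0.113 × 597 = 67.4.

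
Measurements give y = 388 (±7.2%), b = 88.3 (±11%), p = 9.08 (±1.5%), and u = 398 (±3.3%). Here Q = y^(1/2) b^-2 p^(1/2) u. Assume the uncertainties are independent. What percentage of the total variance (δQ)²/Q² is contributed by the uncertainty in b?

95.2%

(δQ/Q)² = (½·δy/y)² + (-2·δb/b)² + (½·δp/p)² + (1·δu/u)²
  y term: (0.5×0.0720)² = 0.00130
  b term: (-2×0.110)² = 0.0484
  p term: (0.5×0.0150)² = 5.62e-05
  u term: (1×0.0330)² = 0.00109
Total = 0.0508. Share from b = 0.0484/0.0508 = 0.952.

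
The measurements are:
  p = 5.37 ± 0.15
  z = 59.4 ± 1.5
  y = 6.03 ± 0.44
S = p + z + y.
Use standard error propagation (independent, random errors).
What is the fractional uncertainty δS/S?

Sums and differences: (δS)² = Σ (cᵢ δxᵢ)².
  (δp)² = 0.0225;  (δz)² = 2.25;  (δy)² = 0.194
δS = √(2.47) = 1.57
S = 70.8, so δS/S = 1.57/70.8 = 0.0222.

0.0222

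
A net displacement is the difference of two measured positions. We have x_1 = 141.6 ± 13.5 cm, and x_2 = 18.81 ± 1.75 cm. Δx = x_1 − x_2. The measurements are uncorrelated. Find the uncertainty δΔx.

Absolute uncertainties add in quadrature for a linear combination:
  (δx_1)² = 182;  (δx_2)² = 3.06
δΔx = √(185) = 13.6 cm

13.6 cm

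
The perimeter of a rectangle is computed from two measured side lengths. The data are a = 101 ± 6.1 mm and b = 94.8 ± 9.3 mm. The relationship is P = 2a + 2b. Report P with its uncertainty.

Each term contributes (cᵢ δxᵢ)² to (δP)²:
  (2·δa)² = 149;  (2·δb)² = 346
δP = √(495) = 22.2 mm
P = 392 mm.

392 ± 22.2 mm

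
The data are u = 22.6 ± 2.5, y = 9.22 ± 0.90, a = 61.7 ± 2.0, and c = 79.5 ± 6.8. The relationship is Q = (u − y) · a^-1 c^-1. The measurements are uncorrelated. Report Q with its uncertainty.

0.00273 ± 0.000596

Let w = u − y = 13.4. δw = √(δu² + δy²) = √(6.25 + 0.810) = 2.66, so δw/w = 0.199.
Q is then a monomial in w, a, c:
δQ/Q = √((δw/w)² + (-1·δa/a)² + (-1·δc/c)²) = √(0.0394 + 0.00105 + 0.00732) = 0.219
Q = 0.00273, so δQ = 0.219 × 0.00273 = 0.000596.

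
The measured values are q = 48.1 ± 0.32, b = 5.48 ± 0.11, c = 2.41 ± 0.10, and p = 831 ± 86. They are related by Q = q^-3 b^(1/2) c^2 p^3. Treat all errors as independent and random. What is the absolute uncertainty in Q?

Relative error in a monomial: (δQ/Q)² = Σ (nᵢ · δxᵢ/xᵢ)².
  (-3·δq/q)² = (-3×0.00665)² = 0.000398;  (½·δb/b)² = (0.5×0.0201)² = 0.000101;  (2·δc/c)² = (2×0.0415)² = 0.00689;  (3·δp/p)² = (3×0.103)² = 0.0964
δQ/Q = √(0.104) = 0.322
Q = 70100, so δQ = 0.322 × 70100 = 22600.

22600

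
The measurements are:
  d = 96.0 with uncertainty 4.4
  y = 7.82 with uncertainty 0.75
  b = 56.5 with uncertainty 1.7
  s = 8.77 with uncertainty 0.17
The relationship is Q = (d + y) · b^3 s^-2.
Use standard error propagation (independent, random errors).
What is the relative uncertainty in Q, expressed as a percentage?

10.7%

Let u = d + y = 104. δu = √(δd² + δy²) = √(19.4 + 0.562) = 4.46, so δu/u = 0.0430.
Q is then a monomial in u, b, s:
δQ/Q = √((δu/u)² + (3·δb/b)² + (-2·δs/s)²) = √(0.00185 + 0.00815 + 0.00150) = 0.107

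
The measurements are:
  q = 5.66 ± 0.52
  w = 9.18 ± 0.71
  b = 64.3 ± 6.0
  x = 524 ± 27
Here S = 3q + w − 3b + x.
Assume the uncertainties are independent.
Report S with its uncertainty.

S is a linear combination, so absolute uncertainties add in quadrature:
  (3·δq)² = 2.43;  (δw)² = 0.504;  (3·δb)² = 324;  (δx)² = 729
δS = √(1060) = 32.5
S = 357.

357 ± 32.5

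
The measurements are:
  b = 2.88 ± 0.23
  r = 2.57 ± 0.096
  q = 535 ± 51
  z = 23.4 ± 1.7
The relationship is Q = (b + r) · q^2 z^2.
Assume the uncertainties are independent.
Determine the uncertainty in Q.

Let u = b + r = 5.45. δu = √(δb² + δr²) = √(0.0529 + 0.00922) = 0.249, so δu/u = 0.0457.
Q is then a monomial in u, q, z:
δQ/Q = √((δu/u)² + (2·δq/q)² + (2·δz/z)²) = √(0.00209 + 0.0363 + 0.0211) = 0.244
Q = 8.54e+08, so δQ = 0.244 × 8.54e+08 = 2.08e+08.

2.08e+08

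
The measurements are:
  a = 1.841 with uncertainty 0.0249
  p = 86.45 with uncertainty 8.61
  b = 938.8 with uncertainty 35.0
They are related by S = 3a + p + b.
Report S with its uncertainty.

1031 ± 36.0

S is a linear combination, so absolute uncertainties add in quadrature:
  (3·δa)² = 0.00558;  (δp)² = 74.1;  (δb)² = 1220
δS = √(1300) = 36.0
S = 1031.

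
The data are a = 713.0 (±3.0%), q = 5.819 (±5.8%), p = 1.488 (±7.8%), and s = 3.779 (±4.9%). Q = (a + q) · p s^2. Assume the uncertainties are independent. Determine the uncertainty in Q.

1970

Let u = a + q = 718.8. δu = √(δa² + δq²) = √(458 + 0.114) = 21.4, so δu/u = 0.0298.
Q is then a monomial in u, p, s:
δQ/Q = √((δu/u)² + (1·δp/p)² + (2·δs/s)²) = √(0.000886 + 0.00608 + 0.00960) = 0.129
Q = 15270, so δQ = 0.129 × 15270 = 1970.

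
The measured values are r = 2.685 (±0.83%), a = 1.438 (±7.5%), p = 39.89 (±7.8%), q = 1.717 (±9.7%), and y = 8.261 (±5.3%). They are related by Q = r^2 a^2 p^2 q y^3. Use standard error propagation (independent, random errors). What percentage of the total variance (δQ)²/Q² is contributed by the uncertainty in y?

30.9%

(δQ/Q)² = (2·δr/r)² + (2·δa/a)² + (2·δp/p)² + (1·δq/q)² + (3·δy/y)²
  r term: (2×0.00830)² = 0.000276
  a term: (2×0.0750)² = 0.0225
  p term: (2×0.0780)² = 0.0243
  q term: (1×0.0970)² = 0.00941
  y term: (3×0.0530)² = 0.0253
Total = 0.0818. Share from y = 0.0253/0.0818 = 0.309.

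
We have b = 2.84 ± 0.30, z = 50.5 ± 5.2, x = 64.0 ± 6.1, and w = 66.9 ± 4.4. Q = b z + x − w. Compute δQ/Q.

0.160

Let p = b·z = 143. δp/p = √((1·δb/b)² + (1·δz/z)²) = √(0.0112 + 0.0106) = 0.148, so δp = 21.2.
Q = p + x − w: δQ = √(δp² + δx² + δw²) = √(448 + 37.2 + 19.4) = 22.5
Q = 141, so δQ/Q = 22.5/141 = 0.160.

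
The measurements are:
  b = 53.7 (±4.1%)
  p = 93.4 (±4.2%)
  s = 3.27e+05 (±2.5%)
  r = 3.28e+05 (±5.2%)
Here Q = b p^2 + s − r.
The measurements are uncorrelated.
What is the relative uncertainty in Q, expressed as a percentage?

10.2%

Let w = b·p^2 = 4.68e+05. δw/w = √((1·δb/b)² + (2·δp/p)²) = √(0.00168 + 0.00706) = 0.0935, so δw = 43800.
Q = w + s − r: δQ = √(δw² + δs² + δr²) = √(1.92e+09 + 6.68e+07 + 2.91e+08) = 47700
Q = 4.67e+05, so δQ/Q = 47700/4.67e+05 = 0.102.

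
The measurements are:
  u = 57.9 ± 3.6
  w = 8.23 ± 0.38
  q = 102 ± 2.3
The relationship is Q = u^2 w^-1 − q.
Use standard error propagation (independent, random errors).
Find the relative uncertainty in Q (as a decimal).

Let p = u^2·w^-1 = 407. δp/p = √((2·δu/u)² + (-1·δw/w)²) = √(0.0155 + 0.00213) = 0.133, so δp = 54.0.
Q = p − q: δQ = √(δp² + δq²) = √(2920 + 5.29) = 54.1
Q = 305, so δQ/Q = 54.1/305 = 0.177.

0.177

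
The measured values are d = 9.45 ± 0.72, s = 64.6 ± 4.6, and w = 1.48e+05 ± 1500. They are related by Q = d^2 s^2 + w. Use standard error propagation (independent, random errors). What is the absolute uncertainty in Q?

77700

Let p = d^2·s^2 = 3.73e+05. δp/p = √((2·δd/d)² + (2·δs/s)²) = √(0.0232 + 0.0203) = 0.209, so δp = 77700.
Q = p + w: δQ = √(δp² + δw²) = √(6.04e+09 + 2.25e+06) = 77700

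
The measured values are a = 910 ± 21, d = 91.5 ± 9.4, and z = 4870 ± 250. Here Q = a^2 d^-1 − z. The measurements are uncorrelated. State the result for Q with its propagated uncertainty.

Let p = a^2·d^-1 = 9050. δp/p = √((2·δa/a)² + (-1·δd/d)²) = √(0.00213 + 0.0106) = 0.113, so δp = 1020.
Q = p − z: δQ = √(δp² + δz²) = √(1.04e+06 + 62500) = 1050
Q = 4180.

4180 ± 1050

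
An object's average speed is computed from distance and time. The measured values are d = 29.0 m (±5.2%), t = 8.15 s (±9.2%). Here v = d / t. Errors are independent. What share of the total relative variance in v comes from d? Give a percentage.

(δv/v)² = (1·δd/d)² + (-1·δt/t)²
  d term: (1×0.0520)² = 0.00270
  t term: (-1×0.0920)² = 0.00846
Total = 0.0112. Share from d = 0.00270/0.0112 = 0.242.

24.2%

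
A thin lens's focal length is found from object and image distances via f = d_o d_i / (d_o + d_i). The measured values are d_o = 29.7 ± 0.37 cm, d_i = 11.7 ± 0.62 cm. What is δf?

∂f/∂d_o = (d_i/(d_o+d_i))² = 0.0799;  ∂f/∂d_i = (d_o/(d_o+d_i))² = 0.515
δf = √((∂f/∂d_o · δd_o)² + (∂f/∂d_i · δd_i)²) = √(0.000873 + 0.102) = 0.320 cm

0.320 cm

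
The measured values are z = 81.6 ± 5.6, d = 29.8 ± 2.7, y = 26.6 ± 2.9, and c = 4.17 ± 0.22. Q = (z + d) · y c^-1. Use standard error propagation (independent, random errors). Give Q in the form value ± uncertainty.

711 ± 94.8

Let u = z + d = 111. δu = √(δz² + δd²) = √(31.4 + 7.29) = 6.22, so δu/u = 0.0558.
Q is then a monomial in u, y, c:
δQ/Q = √((δu/u)² + (1·δy/y)² + (-1·δc/c)²) = √(0.00311 + 0.0119 + 0.00278) = 0.133
Q = 711, so δQ = 0.133 × 711 = 94.8.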